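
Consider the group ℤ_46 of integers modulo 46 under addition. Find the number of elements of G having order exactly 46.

22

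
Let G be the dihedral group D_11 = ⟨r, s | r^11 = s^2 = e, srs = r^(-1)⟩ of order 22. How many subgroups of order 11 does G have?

1

|G| = 22 and 11 | 22, so subgroups of order 11 are possible by Lagrange.
The subgroups of order 11 are: {e, r, r^2, r^3, r^4, r^5, r^6, r^7, r^8, r^9, r^10}.
So G has 1 subgroup of order 11.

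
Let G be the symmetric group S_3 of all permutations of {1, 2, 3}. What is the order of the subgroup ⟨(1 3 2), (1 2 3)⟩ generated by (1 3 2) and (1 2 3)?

3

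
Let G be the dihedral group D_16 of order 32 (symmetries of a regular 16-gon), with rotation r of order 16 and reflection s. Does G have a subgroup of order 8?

Yes

8 | 32. A subgroup of order 8 is {e, r^2, r^4, r^6, r^8, r^10, r^12, r^14}.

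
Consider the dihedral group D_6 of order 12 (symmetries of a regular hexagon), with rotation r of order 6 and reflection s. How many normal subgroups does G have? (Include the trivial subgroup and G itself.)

7

G has 16 subgroups. Checking conjugation-invariance by order — order 1: 1/1 normal; order 2: 1/7 normal; order 3: 1/1 normal; order 4: 0/3 normal; order 6: 3/3 normal; order 12: 1/1 normal.
Total normal subgroups: 7.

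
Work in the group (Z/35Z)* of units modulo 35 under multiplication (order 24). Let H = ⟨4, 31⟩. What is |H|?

12

|⟨4⟩| = 6 and |⟨31⟩| = 6, so |H| is a multiple of lcm(6, 6) = 6 and divides |G| = 24.
Closing under the operation: H = {1, 4, 6, 9, 11, 16, 19, 24, 26, 29, 31, 34}, so |H| = 12.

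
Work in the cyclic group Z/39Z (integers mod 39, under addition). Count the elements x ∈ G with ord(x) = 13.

In a cyclic group of order 39, the number of elements of order d (for d | 39) is φ(d).
φ(13) = 12.

12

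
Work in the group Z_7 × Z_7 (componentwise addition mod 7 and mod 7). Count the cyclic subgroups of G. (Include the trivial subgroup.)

A cyclic subgroup of order d is generated by each of its φ(d) elements of order d, so the cyclic subgroups of order d number (#elements of order d)/φ(d).
Cyclic subgroups by order — order 1: 1; order 7: 8.
Total: 9.

9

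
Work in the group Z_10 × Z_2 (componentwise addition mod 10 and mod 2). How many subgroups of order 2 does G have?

3

|G| = 20 and 2 | 20, so subgroups of order 2 are possible by Lagrange.
The subgroups of order 2 are: {(0,0), (0,1)}; {(0,0), (5,0)}; {(0,0), (5,1)}.
So G has 3 subgroups of order 2.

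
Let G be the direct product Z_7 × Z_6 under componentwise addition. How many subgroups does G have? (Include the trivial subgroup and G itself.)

|G| = 42, so by Lagrange every subgroup order divides 42. Divisors: 1, 2, 3, 6, 7, 14, 21, 42.
Subgroups by order — order 1: 1; order 2: 1; order 3: 1; order 6: 1; order 7: 1; order 14: 1; order 21: 1; order 42: 1.
Total: 1 + 1 + 1 + 1 + 1 + 1 + 1 + 1 = 8.

8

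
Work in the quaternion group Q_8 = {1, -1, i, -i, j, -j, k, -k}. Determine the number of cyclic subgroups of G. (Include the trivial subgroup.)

5

Group the elements of G by the cyclic subgroup they generate; each cyclic subgroup of order d accounts for φ(d) elements.
Cyclic subgroups by order — order 1: 1; order 2: 1; order 4: 3.
Total: 5.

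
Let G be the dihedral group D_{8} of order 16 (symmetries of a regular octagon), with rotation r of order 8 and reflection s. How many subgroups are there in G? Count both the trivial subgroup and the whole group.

19

|G| = 16, so by Lagrange every subgroup order divides 16. Divisors: 1, 2, 4, 8, 16.
Subgroups by order — order 1: 1; order 2: 9; order 4: 5; order 8: 3; order 16: 1.
Total: 1 + 9 + 5 + 3 + 1 = 19.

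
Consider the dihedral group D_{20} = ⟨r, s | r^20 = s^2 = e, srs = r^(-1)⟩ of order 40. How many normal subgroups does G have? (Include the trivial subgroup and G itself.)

G has 48 subgroups. Checking conjugation-invariance by order — order 1: 1/1 normal; order 2: 1/21 normal; order 4: 1/11 normal; order 5: 1/1 normal; order 8: 0/5 normal; order 10: 1/5 normal; order 20: 3/3 normal; order 40: 1/1 normal.
Total normal subgroups: 9.

9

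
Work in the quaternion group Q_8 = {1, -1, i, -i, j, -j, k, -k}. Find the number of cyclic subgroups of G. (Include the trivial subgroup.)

Each element a generates a cyclic subgroup ⟨a⟩; distinct elements may generate the same one (a cyclic group of order d has φ(d) generators).
Cyclic subgroups by order — order 1: 1; order 2: 1; order 4: 3.
Total: 5.

5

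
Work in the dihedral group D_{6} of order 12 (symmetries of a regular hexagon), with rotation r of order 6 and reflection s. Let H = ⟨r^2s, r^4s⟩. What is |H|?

6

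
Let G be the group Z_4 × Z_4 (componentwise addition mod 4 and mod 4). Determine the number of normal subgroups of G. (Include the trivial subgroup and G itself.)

15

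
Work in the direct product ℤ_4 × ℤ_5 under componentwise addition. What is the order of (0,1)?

5

The order of (0,1) in Z_4 × Z_5 is lcm(ord(0) in Z_4, ord(1) in Z_5).
ord(0) = 1 and ord(1) = 5, so |⟨(0,1)⟩| = lcm(1, 5) = 5.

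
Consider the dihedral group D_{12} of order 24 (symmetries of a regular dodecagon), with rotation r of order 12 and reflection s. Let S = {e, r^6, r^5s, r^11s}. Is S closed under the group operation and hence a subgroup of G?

|S| = 4 divides |G| = 24, consistent with Lagrange.
S contains the identity, every element's inverse is in S, and S is closed under ·: it is a subgroup.

Yes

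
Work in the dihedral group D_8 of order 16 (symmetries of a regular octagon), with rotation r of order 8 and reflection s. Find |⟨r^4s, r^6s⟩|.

8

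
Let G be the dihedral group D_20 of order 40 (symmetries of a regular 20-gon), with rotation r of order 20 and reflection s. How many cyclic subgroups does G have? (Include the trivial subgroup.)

Group the elements of G by the cyclic subgroup they generate; each cyclic subgroup of order d accounts for φ(d) elements.
Cyclic subgroups by order — order 1: 1; order 2: 21; order 4: 1; order 5: 1; order 10: 1; order 20: 1.
Total: 26.

26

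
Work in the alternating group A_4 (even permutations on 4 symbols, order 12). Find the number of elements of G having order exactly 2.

The elements of order 2 are: (1 2)(3 4), (1 3)(2 4), (1 4)(2 3).
That's 3.

3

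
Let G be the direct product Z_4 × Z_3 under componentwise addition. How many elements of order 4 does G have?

An element (a,b) has order lcm(ord(a), ord(b)); count pairs with lcm equal to 4.
Enumerating gives 2 such elements.

2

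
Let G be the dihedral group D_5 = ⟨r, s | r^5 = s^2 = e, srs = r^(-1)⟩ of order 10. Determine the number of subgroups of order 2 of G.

|G| = 10 and 2 | 10, so subgroups of order 2 are possible by Lagrange.
The subgroups of order 2 are: {e, r^2s}; {e, r^3s}; {e, r^4s}; {e, rs}; … (5 in all).
So G has 5 subgroups of order 2.

5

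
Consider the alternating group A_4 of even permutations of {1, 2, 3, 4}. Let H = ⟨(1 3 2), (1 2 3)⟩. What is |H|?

|⟨(1 3 2)⟩| = 3 and |⟨(1 2 3)⟩| = 3, so |H| is a multiple of lcm(3, 3) = 3 and divides |G| = 12.
Closing under the operation: H = {e, (1 2 3), (1 3 2)}, so |H| = 3.

3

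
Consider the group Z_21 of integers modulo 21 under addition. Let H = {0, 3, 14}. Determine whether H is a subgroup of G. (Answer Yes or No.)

3 ∈ H but its inverse 18 ∉ H, so H is not a subgroup.

No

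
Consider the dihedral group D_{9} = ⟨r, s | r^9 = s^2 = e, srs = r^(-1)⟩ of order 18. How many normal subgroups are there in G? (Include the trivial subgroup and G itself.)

4

G has 16 subgroups. Checking conjugation-invariance by order — order 1: 1/1 normal; order 2: 0/9 normal; order 3: 1/1 normal; order 6: 0/3 normal; order 9: 1/1 normal; order 18: 1/1 normal.
Total normal subgroups: 4.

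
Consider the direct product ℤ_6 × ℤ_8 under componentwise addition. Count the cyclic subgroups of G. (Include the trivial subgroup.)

Each element a generates a cyclic subgroup ⟨a⟩; distinct elements may generate the same one (a cyclic group of order d has φ(d) generators).
Cyclic subgroups by order — order 1: 1; order 2: 3; order 3: 1; order 4: 2; order 6: 3; order 8: 2; order 12: 2; order 24: 2.
Total: 16.

16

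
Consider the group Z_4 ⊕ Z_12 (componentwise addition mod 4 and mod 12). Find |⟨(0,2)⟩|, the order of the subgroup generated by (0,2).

6

The order of (0,2) in Z_4 × Z_12 is lcm(ord(0) in Z_4, ord(2) in Z_12).
ord(0) = 1 and ord(2) = 6, so |⟨(0,2)⟩| = lcm(1, 6) = 6.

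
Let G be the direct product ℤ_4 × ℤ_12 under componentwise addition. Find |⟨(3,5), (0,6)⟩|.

|⟨(3,5)⟩| = 12 and |⟨(0,6)⟩| = 2, so |H| is a multiple of lcm(12, 2) = 12 and divides |G| = 48.
Closing under the operation: H = {(0,0), (0,2), (0,4), (0,6), (0,8), (0,10), (1,1), (1,3), (1,5), (1,7), (1,9), (1,11), (2,0), (2,2), (2,4), (2,6), (2,8), (2,10), (3,1), (3,3), (3,5), (3,7), (3,9), (3,11)}, so |H| = 24.

24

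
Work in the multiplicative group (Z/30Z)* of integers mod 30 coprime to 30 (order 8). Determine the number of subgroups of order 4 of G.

3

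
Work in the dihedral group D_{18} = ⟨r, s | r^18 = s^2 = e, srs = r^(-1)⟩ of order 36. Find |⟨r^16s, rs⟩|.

12

|⟨r^16s⟩| = 2 and |⟨rs⟩| = 2, so |H| is a multiple of lcm(2, 2) = 2 and divides |G| = 36.
Closing under the operation: H = {e, r^3, r^6, r^9, r^12, r^15, rs, r^4s, r^7s, r^10s, r^13s, r^16s}, so |H| = 12.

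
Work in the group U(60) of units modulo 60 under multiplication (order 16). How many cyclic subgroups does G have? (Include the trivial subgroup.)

Group the elements of G by the cyclic subgroup they generate; each cyclic subgroup of order d accounts for φ(d) elements.
Cyclic subgroups by order — order 1: 1; order 2: 7; order 4: 4.
Total: 12.

12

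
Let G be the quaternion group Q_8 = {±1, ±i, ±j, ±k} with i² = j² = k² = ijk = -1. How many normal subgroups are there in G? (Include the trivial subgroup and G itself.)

G has 6 subgroups. Checking conjugation-invariance by order — order 1: 1/1 normal; order 2: 1/1 normal; order 4: 3/3 normal; order 8: 1/1 normal.
Total normal subgroups: 6.

6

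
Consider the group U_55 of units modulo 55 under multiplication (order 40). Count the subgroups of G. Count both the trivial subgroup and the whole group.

16

|G| = 40, so by Lagrange every subgroup order divides 40. Divisors: 1, 2, 4, 5, 8, 10, 20, 40.
Subgroups by order — order 1: 1; order 2: 3; order 4: 3; order 5: 1; order 8: 1; order 10: 3; order 20: 3; order 40: 1.
Total: 1 + 3 + 3 + 1 + 1 + 3 + 3 + 1 = 16.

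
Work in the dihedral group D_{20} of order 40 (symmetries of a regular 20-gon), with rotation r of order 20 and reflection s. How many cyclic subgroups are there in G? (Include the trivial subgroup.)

Each element a generates a cyclic subgroup ⟨a⟩; distinct elements may generate the same one (a cyclic group of order d has φ(d) generators).
Cyclic subgroups by order — order 1: 1; order 2: 21; order 4: 1; order 5: 1; order 10: 1; order 20: 1.
Total: 26.

26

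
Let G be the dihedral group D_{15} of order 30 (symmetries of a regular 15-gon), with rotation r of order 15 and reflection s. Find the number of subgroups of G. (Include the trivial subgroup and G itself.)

28

|G| = 30, so by Lagrange every subgroup order divides 30. Divisors: 1, 2, 3, 5, 6, 10, 15, 30.
Subgroups by order — order 1: 1; order 2: 15; order 3: 1; order 5: 1; order 6: 5; order 10: 3; order 15: 1; order 30: 1.
Total: 1 + 15 + 1 + 1 + 5 + 3 + 1 + 1 = 28.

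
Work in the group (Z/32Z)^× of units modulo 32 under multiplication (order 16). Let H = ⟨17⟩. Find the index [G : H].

|⟨17⟩| = 2 and |G| = 16.
By Lagrange, [G : H] = |G|/|H| = 16/2 = 8.

8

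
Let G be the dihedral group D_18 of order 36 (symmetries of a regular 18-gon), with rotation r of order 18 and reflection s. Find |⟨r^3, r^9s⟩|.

|⟨r^3⟩| = 6 and |⟨r^9s⟩| = 2, so |H| is a multiple of lcm(6, 2) = 6 and divides |G| = 36.
Closing under the operation: H = {e, r^3, r^6, r^9, r^12, r^15, s, r^3s, r^6s, r^9s, r^12s, r^15s}, so |H| = 12.

12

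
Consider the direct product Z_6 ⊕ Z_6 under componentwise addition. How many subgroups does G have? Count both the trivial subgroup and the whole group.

30

|G| = 36, so by Lagrange every subgroup order divides 36. Divisors: 1, 2, 3, 4, 6, 9, 12, 18, 36.
Subgroups by order — order 1: 1; order 2: 3; order 3: 4; order 4: 1; order 6: 12; order 9: 1; order 12: 4; order 18: 3; order 36: 1.
Total: 1 + 3 + 4 + 1 + 12 + 1 + 4 + 3 + 1 = 30.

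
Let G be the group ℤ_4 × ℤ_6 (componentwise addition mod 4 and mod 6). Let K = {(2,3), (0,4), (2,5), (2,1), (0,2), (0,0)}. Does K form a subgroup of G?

|K| = 6 divides |G| = 24, consistent with Lagrange.
K contains the identity, every element's inverse is in K, and K is closed under +: it is a subgroup.
In fact K = ⟨(2,1)⟩.

Yes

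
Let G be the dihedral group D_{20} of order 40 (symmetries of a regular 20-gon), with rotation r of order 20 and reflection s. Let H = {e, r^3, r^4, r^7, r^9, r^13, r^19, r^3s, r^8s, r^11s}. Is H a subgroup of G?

No

r^9 ∈ H but its inverse r^11 ∉ H, so H is not a subgroup.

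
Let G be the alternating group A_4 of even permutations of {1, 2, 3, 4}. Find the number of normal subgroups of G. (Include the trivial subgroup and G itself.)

G has 10 subgroups. Checking conjugation-invariance by order — order 1: 1/1 normal; order 2: 0/3 normal; order 3: 0/4 normal; order 4: 1/1 normal; order 12: 1/1 normal.
Total normal subgroups: 3.

3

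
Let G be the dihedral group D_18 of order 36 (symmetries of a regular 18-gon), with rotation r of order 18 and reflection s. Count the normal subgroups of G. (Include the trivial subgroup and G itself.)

9

G has 45 subgroups. Checking conjugation-invariance by order — order 1: 1/1 normal; order 2: 1/19 normal; order 3: 1/1 normal; order 4: 0/9 normal; order 6: 1/7 normal; order 9: 1/1 normal; order 12: 0/3 normal; order 18: 3/3 normal; order 36: 1/1 normal.
Total normal subgroups: 9.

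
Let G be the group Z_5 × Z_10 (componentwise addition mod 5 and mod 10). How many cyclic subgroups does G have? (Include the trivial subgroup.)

14

Group the elements of G by the cyclic subgroup they generate; each cyclic subgroup of order d accounts for φ(d) elements.
Cyclic subgroups by order — order 1: 1; order 2: 1; order 5: 6; order 10: 6.
Total: 14.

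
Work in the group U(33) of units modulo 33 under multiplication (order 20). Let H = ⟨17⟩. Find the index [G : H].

2

|⟨17⟩| = 10 and |G| = 20.
By Lagrange, [G : H] = |G|/|H| = 20/10 = 2.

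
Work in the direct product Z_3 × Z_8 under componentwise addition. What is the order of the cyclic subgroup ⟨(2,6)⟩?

12

The order of (2,6) in Z_3 × Z_8 is lcm(ord(2) in Z_3, ord(6) in Z_8).
ord(2) = 3 and ord(6) = 4, so |⟨(2,6)⟩| = lcm(3, 4) = 12.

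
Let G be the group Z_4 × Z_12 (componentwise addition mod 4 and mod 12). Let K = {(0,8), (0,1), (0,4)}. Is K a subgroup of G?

The identity (0,0) ∉ K, so K is not a subgroup.

No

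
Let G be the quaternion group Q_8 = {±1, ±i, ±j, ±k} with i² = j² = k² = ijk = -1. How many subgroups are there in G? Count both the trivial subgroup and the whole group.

|G| = 8, so by Lagrange every subgroup order divides 8. Divisors: 1, 2, 4, 8.
Subgroups by order — order 1: 1; order 2: 1; order 4: 3; order 8: 1.
Total: 1 + 1 + 3 + 1 = 6.

6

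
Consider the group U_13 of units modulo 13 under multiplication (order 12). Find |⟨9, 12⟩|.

6

|⟨9⟩| = 3 and |⟨12⟩| = 2, so |H| is a multiple of lcm(3, 2) = 6 and divides |G| = 12.
Closing under the operation: H = {1, 3, 4, 9, 10, 12}, so |H| = 6.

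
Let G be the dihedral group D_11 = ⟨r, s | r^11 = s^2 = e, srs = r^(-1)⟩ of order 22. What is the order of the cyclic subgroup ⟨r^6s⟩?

2

Computing powers of r^6s: the smallest k with (r^6s)^k = e is k = 2.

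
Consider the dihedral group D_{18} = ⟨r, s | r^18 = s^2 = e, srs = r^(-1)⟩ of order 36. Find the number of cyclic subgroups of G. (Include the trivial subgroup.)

Group the elements of G by the cyclic subgroup they generate; each cyclic subgroup of order d accounts for φ(d) elements.
Cyclic subgroups by order — order 1: 1; order 2: 19; order 3: 1; order 6: 1; order 9: 1; order 18: 1.
Total: 24.

24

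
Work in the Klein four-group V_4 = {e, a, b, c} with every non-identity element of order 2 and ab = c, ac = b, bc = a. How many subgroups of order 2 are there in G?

|G| = 4 and 2 | 4, so subgroups of order 2 are possible by Lagrange.
The subgroups of order 2 are: {e, a}; {e, b}; {e, c}.
So G has 3 subgroups of order 2.

3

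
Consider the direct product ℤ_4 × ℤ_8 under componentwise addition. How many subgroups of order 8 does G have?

|G| = 32 and 8 | 32, so subgroups of order 8 are possible by Lagrange.
The subgroups of order 8 are: {(0,0), (0,1), (0,2), (0,3), (0,4), (0,5), (0,6), (0,7)}; {(0,0), (0,2), (0,4), (0,6), (2,0), (2,2), (2,4), (2,6)}; {(0,0), (0,2), (0,4), (0,6), (2,1), (2,3), (2,5), (2,7)}; {(0,0), (0,4), (1,0), (1,4), (2,0), (2,4), (3,0), (3,4)}; … (7 in all).
So G has 7 subgroups of order 8.

7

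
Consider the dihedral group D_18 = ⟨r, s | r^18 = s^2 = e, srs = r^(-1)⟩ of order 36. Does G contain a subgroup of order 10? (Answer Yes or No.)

No

10 does not divide |G| = 36, so by Lagrange no subgroup of order 10 exists.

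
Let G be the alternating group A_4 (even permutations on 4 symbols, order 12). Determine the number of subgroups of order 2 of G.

|G| = 12 and 2 | 12, so subgroups of order 2 are possible by Lagrange.
The subgroups of order 2 are: {e, (1 2)(3 4)}; {e, (1 3)(2 4)}; {e, (1 4)(2 3)}.
So G has 3 subgroups of order 2.

3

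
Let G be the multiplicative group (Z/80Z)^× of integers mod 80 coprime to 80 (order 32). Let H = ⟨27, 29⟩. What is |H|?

16

|⟨27⟩| = 4 and |⟨29⟩| = 4, so |H| is a multiple of lcm(4, 4) = 4 and divides |G| = 32.
Closing under the operation: H = {1, 3, 7, 9, 21, 23, 27, 29, 41, 43, 47, 49, 61, 63, 67, 69}, so |H| = 16.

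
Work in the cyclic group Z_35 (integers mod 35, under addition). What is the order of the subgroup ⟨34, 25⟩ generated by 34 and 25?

35

|⟨34⟩| = 35 and |⟨25⟩| = 7, so |H| is a multiple of lcm(35, 7) = 35 and divides |G| = 35.
Closing {34, 25} under the group operation gives all of G, so |H| = 35.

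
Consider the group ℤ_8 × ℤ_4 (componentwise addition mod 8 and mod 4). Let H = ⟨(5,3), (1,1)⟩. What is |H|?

16

|⟨(5,3)⟩| = 8 and |⟨(1,1)⟩| = 8, so |H| is a multiple of lcm(8, 8) = 8 and divides |G| = 32.
Closing under the operation: H = {(0,0), (0,2), (1,1), (1,3), (2,0), (2,2), (3,1), (3,3), (4,0), (4,2), (5,1), (5,3), (6,0), (6,2), (7,1), (7,3)}, so |H| = 16.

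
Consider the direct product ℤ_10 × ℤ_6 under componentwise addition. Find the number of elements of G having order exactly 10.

12

An element (a,b) has order lcm(ord(a), ord(b)); count pairs with lcm equal to 10.
Enumerating gives 12 such elements.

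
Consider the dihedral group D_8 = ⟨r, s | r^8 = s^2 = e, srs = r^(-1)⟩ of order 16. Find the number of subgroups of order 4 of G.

5

|G| = 16 and 4 | 16, so subgroups of order 4 are possible by Lagrange.
The subgroups of order 4 are: {e, r^2, r^4, r^6}; {e, r^4, r^2s, r^6s}; {e, r^4, r^3s, r^7s}; {e, r^4, s, r^4s}; … (5 in all).
So G has 5 subgroups of order 4.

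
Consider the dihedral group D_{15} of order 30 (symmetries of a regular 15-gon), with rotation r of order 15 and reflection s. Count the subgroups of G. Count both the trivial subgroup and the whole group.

28

|G| = 30, so by Lagrange every subgroup order divides 30. Divisors: 1, 2, 3, 5, 6, 10, 15, 30.
Subgroups by order — order 1: 1; order 2: 15; order 3: 1; order 5: 1; order 6: 5; order 10: 3; order 15: 1; order 30: 1.
Total: 1 + 15 + 1 + 1 + 5 + 3 + 1 + 1 = 28.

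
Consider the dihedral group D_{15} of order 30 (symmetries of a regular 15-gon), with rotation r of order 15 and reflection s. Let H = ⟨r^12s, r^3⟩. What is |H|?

|⟨r^12s⟩| = 2 and |⟨r^3⟩| = 5, so |H| is a multiple of lcm(2, 5) = 10 and divides |G| = 30.
Closing under the operation: H = {e, r^3, r^6, r^9, r^12, s, r^3s, r^6s, r^9s, r^12s}, so |H| = 10.

10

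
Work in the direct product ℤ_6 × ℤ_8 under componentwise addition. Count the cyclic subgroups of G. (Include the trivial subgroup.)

Group the elements of G by the cyclic subgroup they generate; each cyclic subgroup of order d accounts for φ(d) elements.
Cyclic subgroups by order — order 1: 1; order 2: 3; order 3: 1; order 4: 2; order 6: 3; order 8: 2; order 12: 2; order 24: 2.
Total: 16.

16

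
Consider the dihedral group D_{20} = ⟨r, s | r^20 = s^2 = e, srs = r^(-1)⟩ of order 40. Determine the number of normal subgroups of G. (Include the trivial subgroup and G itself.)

G has 48 subgroups. Checking conjugation-invariance by order — order 1: 1/1 normal; order 2: 1/21 normal; order 4: 1/11 normal; order 5: 1/1 normal; order 8: 0/5 normal; order 10: 1/5 normal; order 20: 3/3 normal; order 40: 1/1 normal.
Total normal subgroups: 9.

9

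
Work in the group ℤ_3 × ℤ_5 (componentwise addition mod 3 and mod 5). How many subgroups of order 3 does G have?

1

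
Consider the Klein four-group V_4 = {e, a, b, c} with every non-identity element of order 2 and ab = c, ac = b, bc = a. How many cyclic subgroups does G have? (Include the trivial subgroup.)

4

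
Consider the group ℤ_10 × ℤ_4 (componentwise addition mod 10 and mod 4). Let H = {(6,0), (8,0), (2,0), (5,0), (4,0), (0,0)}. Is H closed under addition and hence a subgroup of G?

|H| = 6 does not divide |G| = 40, so by Lagrange H is not a subgroup.

No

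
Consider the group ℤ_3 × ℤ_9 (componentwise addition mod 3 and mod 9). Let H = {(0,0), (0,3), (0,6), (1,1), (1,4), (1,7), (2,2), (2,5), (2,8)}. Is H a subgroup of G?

Yes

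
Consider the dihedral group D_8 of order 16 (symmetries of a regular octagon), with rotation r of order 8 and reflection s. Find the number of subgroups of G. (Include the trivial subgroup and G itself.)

19

|G| = 16, so by Lagrange every subgroup order divides 16. Divisors: 1, 2, 4, 8, 16.
Subgroups by order — order 1: 1; order 2: 9; order 4: 5; order 8: 3; order 16: 1.
Total: 1 + 9 + 5 + 3 + 1 = 19.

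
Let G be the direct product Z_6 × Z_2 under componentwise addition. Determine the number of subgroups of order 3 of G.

1

|G| = 12 and 3 | 12, so subgroups of order 3 are possible by Lagrange.
The subgroups of order 3 are: {(0,0), (2,0), (4,0)}.
So G has 1 subgroup of order 3.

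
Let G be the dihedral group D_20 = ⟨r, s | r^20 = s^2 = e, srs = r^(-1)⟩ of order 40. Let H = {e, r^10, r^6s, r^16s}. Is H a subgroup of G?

|H| = 4 divides |G| = 40, consistent with Lagrange.
H contains the identity, every element's inverse is in H, and H is closed under ·: it is a subgroup.

Yes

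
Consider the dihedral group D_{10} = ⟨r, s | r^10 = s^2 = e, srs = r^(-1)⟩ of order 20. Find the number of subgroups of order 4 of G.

|G| = 20 and 4 | 20, so subgroups of order 4 are possible by Lagrange.
The subgroups of order 4 are: {e, r^5, r^2s, r^7s}; {e, r^5, r^3s, r^8s}; {e, r^5, r^4s, r^9s}; {e, r^5, s, r^5s}; … (5 in all).
So G has 5 subgroups of order 4.

5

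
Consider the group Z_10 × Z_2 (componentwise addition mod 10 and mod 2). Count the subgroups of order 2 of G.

3

|G| = 20 and 2 | 20, so subgroups of order 2 are possible by Lagrange.
The subgroups of order 2 are: {(0,0), (0,1)}; {(0,0), (5,0)}; {(0,0), (5,1)}.
So G has 3 subgroups of order 2.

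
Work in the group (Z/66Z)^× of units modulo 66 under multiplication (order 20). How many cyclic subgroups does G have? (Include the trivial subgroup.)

Group the elements of G by the cyclic subgroup they generate; each cyclic subgroup of order d accounts for φ(d) elements.
Cyclic subgroups by order — order 1: 1; order 2: 3; order 5: 1; order 10: 3.
Total: 8.

8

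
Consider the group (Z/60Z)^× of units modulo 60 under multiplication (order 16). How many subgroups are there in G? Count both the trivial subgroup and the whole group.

27

|G| = 16, so by Lagrange every subgroup order divides 16. Divisors: 1, 2, 4, 8, 16.
Subgroups by order — order 1: 1; order 2: 7; order 4: 11; order 8: 7; order 16: 1.
Total: 1 + 7 + 11 + 7 + 1 = 27.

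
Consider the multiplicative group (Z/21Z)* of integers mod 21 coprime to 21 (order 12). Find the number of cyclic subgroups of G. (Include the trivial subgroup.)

Each element a generates a cyclic subgroup ⟨a⟩; distinct elements may generate the same one (a cyclic group of order d has φ(d) generators).
Cyclic subgroups by order — order 1: 1; order 2: 3; order 3: 1; order 6: 3.
Total: 8.

8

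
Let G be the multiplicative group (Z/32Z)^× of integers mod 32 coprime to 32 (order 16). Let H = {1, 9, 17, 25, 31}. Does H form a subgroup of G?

|H| = 5 does not divide |G| = 16, so by Lagrange H is not a subgroup.

No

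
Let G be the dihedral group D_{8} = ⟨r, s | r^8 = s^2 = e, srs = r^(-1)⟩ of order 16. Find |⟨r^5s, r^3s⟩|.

8

|⟨r^5s⟩| = 2 and |⟨r^3s⟩| = 2, so |H| is a multiple of lcm(2, 2) = 2 and divides |G| = 16.
Closing under the operation: H = {e, r^2, r^4, r^6, rs, r^3s, r^5s, r^7s}, so |H| = 8.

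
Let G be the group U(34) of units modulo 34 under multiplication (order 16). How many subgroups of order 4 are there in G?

|G| = 16 and 4 | 16, so subgroups of order 4 are possible by Lagrange.
The subgroups of order 4 are: {1, 13, 21, 33}.
So G has 1 subgroup of order 4.

1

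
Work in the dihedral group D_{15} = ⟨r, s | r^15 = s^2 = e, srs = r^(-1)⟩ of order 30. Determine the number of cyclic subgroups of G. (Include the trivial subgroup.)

19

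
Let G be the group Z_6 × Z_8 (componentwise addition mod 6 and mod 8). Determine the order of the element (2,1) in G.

The order of (2,1) in Z_6 × Z_8 is lcm(ord(2) in Z_6, ord(1) in Z_8).
ord(2) = 3 and ord(1) = 8, so |⟨(2,1)⟩| = lcm(3, 8) = 24.

24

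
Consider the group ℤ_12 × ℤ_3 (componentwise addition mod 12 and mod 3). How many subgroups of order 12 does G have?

4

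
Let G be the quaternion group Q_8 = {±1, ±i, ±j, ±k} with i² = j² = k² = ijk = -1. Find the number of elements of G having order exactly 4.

The elements of order 4 are: i, -i, j, -j, k, -k.
That's 6.

6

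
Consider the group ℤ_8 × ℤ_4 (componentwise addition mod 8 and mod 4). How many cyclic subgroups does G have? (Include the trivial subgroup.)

14

Group the elements of G by the cyclic subgroup they generate; each cyclic subgroup of order d accounts for φ(d) elements.
Cyclic subgroups by order — order 1: 1; order 2: 3; order 4: 6; order 8: 4.
Total: 14.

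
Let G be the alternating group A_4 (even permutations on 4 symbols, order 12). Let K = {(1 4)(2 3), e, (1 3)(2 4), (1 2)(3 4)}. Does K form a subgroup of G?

Yes

|K| = 4 divides |G| = 12, consistent with Lagrange.
K contains the identity, every element's inverse is in K, and K is closed under ∘: it is a subgroup.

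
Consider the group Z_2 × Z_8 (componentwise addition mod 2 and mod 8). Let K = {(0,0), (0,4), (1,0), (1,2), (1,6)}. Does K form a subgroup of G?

No

|K| = 5 does not divide |G| = 16, so by Lagrange K is not a subgroup.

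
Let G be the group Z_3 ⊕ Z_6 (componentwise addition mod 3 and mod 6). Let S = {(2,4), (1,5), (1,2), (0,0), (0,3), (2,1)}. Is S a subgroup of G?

|S| = 6 divides |G| = 18, consistent with Lagrange.
S contains the identity, every element's inverse is in S, and S is closed under +: it is a subgroup.
In fact S = ⟨(2,1)⟩.

Yes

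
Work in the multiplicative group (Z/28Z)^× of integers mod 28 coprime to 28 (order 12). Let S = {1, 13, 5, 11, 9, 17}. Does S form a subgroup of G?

No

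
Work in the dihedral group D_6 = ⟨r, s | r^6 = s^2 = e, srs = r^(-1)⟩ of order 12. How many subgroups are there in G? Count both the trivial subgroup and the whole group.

16

|G| = 12, so by Lagrange every subgroup order divides 12. Divisors: 1, 2, 3, 4, 6, 12.
Subgroups by order — order 1: 1; order 2: 7; order 3: 1; order 4: 3; order 6: 3; order 12: 1.
Total: 1 + 7 + 1 + 3 + 3 + 1 = 16.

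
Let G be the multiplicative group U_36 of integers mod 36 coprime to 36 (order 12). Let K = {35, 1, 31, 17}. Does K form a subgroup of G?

No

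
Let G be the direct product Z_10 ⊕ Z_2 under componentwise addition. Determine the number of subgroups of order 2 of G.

|G| = 20 and 2 | 20, so subgroups of order 2 are possible by Lagrange.
The subgroups of order 2 are: {(0,0), (0,1)}; {(0,0), (5,0)}; {(0,0), (5,1)}.
So G has 3 subgroups of order 2.

3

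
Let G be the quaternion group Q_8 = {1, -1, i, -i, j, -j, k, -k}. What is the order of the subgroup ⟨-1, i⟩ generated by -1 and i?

4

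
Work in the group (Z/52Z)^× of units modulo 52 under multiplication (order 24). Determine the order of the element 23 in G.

6

Compute successive powers of 23 mod 52: 23, 9, 51, 29, 43, 1; 23^6 ≡ 1 (mod 52).
So |⟨23⟩| = 6.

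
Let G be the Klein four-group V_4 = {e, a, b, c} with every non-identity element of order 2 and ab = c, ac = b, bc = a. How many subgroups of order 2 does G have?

3

|G| = 4 and 2 | 4, so subgroups of order 2 are possible by Lagrange.
The subgroups of order 2 are: {e, a}; {e, b}; {e, c}.
So G has 3 subgroups of order 2.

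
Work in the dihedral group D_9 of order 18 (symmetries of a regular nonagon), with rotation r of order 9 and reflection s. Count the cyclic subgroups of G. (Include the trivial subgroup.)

Group the elements of G by the cyclic subgroup they generate; each cyclic subgroup of order d accounts for φ(d) elements.
Cyclic subgroups by order — order 1: 1; order 2: 9; order 3: 1; order 9: 1.
Total: 12.

12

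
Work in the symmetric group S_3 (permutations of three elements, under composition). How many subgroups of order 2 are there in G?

3

|G| = 6 and 2 | 6, so subgroups of order 2 are possible by Lagrange.
The subgroups of order 2 are: {e, (1 2)}; {e, (1 3)}; {e, (2 3)}.
So G has 3 subgroups of order 2.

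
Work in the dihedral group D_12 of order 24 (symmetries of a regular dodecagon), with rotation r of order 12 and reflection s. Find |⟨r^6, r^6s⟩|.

|⟨r^6⟩| = 2 and |⟨r^6s⟩| = 2, so |H| is a multiple of lcm(2, 2) = 2 and divides |G| = 24.
Closing under the operation: H = {e, r^6, s, r^6s}, so |H| = 4.

4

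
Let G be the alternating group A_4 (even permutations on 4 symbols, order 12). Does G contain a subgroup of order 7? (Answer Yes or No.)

7 does not divide |G| = 12, so by Lagrange no subgroup of order 7 exists.

No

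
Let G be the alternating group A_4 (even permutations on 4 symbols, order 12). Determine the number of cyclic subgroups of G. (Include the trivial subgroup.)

8

Each element a generates a cyclic subgroup ⟨a⟩; distinct elements may generate the same one (a cyclic group of order d has φ(d) generators).
Cyclic subgroups by order — order 1: 1; order 2: 3; order 3: 4.
Total: 8.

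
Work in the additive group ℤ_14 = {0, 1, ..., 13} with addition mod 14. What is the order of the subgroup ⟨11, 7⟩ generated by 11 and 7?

14

|⟨11⟩| = 14 and |⟨7⟩| = 2, so |H| is a multiple of lcm(14, 2) = 14 and divides |G| = 14.
Closing {11, 7} under the group operation gives all of G, so |H| = 14.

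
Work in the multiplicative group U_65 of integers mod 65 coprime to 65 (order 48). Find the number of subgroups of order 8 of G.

|G| = 48 and 8 | 48, so subgroups of order 8 are possible by Lagrange.
The subgroups of order 8 are: {1, 12, 14, 27, 38, 51, 53, 64}; {1, 8, 14, 18, 47, 51, 57, 64}; {1, 14, 21, 31, 34, 44, 51, 64}.
So G has 3 subgroups of order 8.

3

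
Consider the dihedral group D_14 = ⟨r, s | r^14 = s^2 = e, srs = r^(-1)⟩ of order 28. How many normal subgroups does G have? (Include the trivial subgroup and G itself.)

G has 28 subgroups. Checking conjugation-invariance by order — order 1: 1/1 normal; order 2: 1/15 normal; order 4: 0/7 normal; order 7: 1/1 normal; order 14: 3/3 normal; order 28: 1/1 normal.
Total normal subgroups: 7.

7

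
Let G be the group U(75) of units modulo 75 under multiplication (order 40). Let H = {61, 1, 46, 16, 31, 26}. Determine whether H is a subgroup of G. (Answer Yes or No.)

No

|H| = 6 does not divide |G| = 40, so by Lagrange H is not a subgroup.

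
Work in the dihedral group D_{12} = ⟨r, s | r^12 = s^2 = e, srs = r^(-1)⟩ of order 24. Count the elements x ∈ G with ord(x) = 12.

4

The elements of order 12 are: r, r^5, r^7, r^11.
That's 4.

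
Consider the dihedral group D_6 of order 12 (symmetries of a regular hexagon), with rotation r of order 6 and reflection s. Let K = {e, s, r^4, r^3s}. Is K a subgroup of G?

r^4 ∈ K but its inverse r^2 ∉ K, so K is not a subgroup.

No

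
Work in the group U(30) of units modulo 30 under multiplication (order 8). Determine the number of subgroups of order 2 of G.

3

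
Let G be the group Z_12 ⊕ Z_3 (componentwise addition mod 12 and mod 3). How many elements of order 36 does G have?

0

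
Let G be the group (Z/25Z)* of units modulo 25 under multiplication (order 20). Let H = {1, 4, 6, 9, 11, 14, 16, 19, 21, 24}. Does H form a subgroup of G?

Yes

|H| = 10 divides |G| = 20, consistent with Lagrange.
H contains the identity, every element's inverse is in H, and H is closed under ·: it is a subgroup.
In fact H = ⟨4⟩.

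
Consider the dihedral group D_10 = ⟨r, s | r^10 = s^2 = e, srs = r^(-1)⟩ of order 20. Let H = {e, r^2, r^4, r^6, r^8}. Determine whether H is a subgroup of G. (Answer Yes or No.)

Yes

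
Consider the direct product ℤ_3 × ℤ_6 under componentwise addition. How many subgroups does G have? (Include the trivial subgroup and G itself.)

12

|G| = 18, so by Lagrange every subgroup order divides 18. Divisors: 1, 2, 3, 6, 9, 18.
Subgroups by order — order 1: 1; order 2: 1; order 3: 4; order 6: 4; order 9: 1; order 18: 1.
Total: 1 + 1 + 4 + 4 + 1 + 1 = 12.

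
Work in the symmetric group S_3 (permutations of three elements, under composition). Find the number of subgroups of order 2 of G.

3

|G| = 6 and 2 | 6, so subgroups of order 2 are possible by Lagrange.
The subgroups of order 2 are: {e, (1 2)}; {e, (1 3)}; {e, (2 3)}.
So G has 3 subgroups of order 2.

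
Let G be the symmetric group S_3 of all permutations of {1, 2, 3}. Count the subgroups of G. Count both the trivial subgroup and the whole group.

|G| = 6, so by Lagrange every subgroup order divides 6. Divisors: 1, 2, 3, 6.
Subgroups by order — order 1: 1; order 2: 3; order 3: 1; order 6: 1.
Total: 1 + 3 + 1 + 1 = 6.

6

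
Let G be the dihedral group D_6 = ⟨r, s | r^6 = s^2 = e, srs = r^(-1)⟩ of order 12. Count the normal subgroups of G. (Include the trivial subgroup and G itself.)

G has 16 subgroups. Checking conjugation-invariance by order — order 1: 1/1 normal; order 2: 1/7 normal; order 3: 1/1 normal; order 4: 0/3 normal; order 6: 3/3 normal; order 12: 1/1 normal.
Total normal subgroups: 7.

7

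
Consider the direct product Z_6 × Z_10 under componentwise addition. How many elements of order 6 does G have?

An element (a,b) has order lcm(ord(a), ord(b)); count pairs with lcm equal to 6.
Enumerating gives 6 such elements.

6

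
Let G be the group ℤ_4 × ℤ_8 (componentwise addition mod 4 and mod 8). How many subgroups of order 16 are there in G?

3

|G| = 32 and 16 | 32, so subgroups of order 16 are possible by Lagrange.
The subgroups of order 16 are: {(0,0), (0,1), (0,2), (0,3), (0,4), (0,5), (0,6), (0,7), (2,0), (2,1), (2,2), (2,3), (2,4), (2,5), (2,6), (2,7)}; {(0,0), (0,2), (0,4), (0,6), (1,0), (1,2), (1,4), (1,6), (2,0), (2,2), (2,4), (2,6), (3,0), (3,2), (3,4), (3,6)}; {(0,0), (0,2), (0,4), (0,6), (1,1), (1,3), (1,5), (1,7), (2,0), (2,2), (2,4), (2,6), (3,1), (3,3), (3,5), (3,7)}.
So G has 3 subgroups of order 16.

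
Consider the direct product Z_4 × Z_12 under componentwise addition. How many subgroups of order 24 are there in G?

|G| = 48 and 24 | 48, so subgroups of order 24 are possible by Lagrange.
The subgroups of order 24 are: {(0,0), (0,1), (0,2), (0,3), (0,4), (0,5), (0,6), (0,7), (0,8), (0,9), (0,10), (0,11), (2,0), (2,1), (2,2), (2,3), (2,4), (2,5), (2,6), (2,7), (2,8), (2,9), (2,10), (2,11)}; {(0,0), (0,2), (0,4), (0,6), (0,8), (0,10), (1,0), (1,2), (1,4), (1,6), (1,8), (1,10), (2,0), (2,2), (2,4), (2,6), (2,8), (2,10), (3,0), (3,2), (3,4), (3,6), (3,8), (3,10)}; {(0,0), (0,2), (0,4), (0,6), (0,8), (0,10), (1,1), (1,3), (1,5), (1,7), (1,9), (1,11), (2,0), (2,2), (2,4), (2,6), (2,8), (2,10), (3,1), (3,3), (3,5), (3,7), (3,9), (3,11)}.
So G has 3 subgroups of order 24.

3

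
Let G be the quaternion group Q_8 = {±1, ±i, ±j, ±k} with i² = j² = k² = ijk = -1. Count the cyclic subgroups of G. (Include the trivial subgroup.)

5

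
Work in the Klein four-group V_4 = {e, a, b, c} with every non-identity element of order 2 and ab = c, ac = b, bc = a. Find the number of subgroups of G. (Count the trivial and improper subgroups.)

5

|G| = 4, so by Lagrange every subgroup order divides 4. Divisors: 1, 2, 4.
Subgroups by order — order 1: 1; order 2: 3; order 4: 1.
Total: 1 + 3 + 1 = 5.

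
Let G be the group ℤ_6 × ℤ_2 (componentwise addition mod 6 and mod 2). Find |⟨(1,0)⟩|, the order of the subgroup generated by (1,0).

The order of (1,0) in Z_6 × Z_2 is lcm(ord(1) in Z_6, ord(0) in Z_2).
ord(1) = 6 and ord(0) = 1, so |⟨(1,0)⟩| = lcm(6, 1) = 6.

6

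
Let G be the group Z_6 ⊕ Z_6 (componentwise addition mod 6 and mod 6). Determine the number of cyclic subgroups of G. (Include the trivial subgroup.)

20

Group the elements of G by the cyclic subgroup they generate; each cyclic subgroup of order d accounts for φ(d) elements.
Cyclic subgroups by order — order 1: 1; order 2: 3; order 3: 4; order 6: 12.
Total: 20.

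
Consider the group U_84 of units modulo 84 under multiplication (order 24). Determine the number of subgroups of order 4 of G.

|G| = 24 and 4 | 24, so subgroups of order 4 are possible by Lagrange.
The subgroups of order 4 are: {1, 13, 29, 41}; {1, 13, 43, 55}; {1, 13, 71, 83}; {1, 29, 43, 71}; … (7 in all).
So G has 7 subgroups of order 4.

7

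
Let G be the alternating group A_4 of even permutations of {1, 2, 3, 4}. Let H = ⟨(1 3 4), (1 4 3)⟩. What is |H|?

|⟨(1 3 4)⟩| = 3 and |⟨(1 4 3)⟩| = 3, so |H| is a multiple of lcm(3, 3) = 3 and divides |G| = 12.
Closing under the operation: H = {e, (1 3 4), (1 4 3)}, so |H| = 3.

3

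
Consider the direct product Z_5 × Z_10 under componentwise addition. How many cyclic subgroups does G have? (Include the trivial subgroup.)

A cyclic subgroup of order d is generated by each of its φ(d) elements of order d, so the cyclic subgroups of order d number (#elements of order d)/φ(d).
Cyclic subgroups by order — order 1: 1; order 2: 1; order 5: 6; order 10: 6.
Total: 14.

14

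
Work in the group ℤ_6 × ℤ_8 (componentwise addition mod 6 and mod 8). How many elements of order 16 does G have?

0

An element (a,b) has order lcm(ord(a), ord(b)); count pairs with lcm equal to 16.
Enumerating gives 0 such elements.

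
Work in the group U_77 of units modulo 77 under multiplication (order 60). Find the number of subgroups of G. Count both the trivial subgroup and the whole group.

20

|G| = 60, so by Lagrange every subgroup order divides 60. Divisors: 1, 2, 3, 4, 5, 6, 10, 12, 15, 20, 30, 60.
Subgroups by order — order 1: 1; order 2: 3; order 3: 1; order 4: 1; order 5: 1; order 6: 3; order 10: 3; order 12: 1; order 15: 1; order 20: 1; order 30: 3; order 60: 1.
Total: 1 + 3 + 1 + 1 + 1 + 3 + 3 + 1 + 1 + 1 + 3 + 1 = 20.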